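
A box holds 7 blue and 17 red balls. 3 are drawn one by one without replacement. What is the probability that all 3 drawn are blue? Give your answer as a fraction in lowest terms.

35/2024

Multiply the conditional probabilities at each draw: 7/24 · 6/23 · 5/22 = 210/12144 = 35/2024.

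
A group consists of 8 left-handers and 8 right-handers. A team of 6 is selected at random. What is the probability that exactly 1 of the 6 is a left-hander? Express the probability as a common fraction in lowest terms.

8/143

There are C(16,6) = 8008 ways to choose 6 from 16.
Selections with exactly 1 left-hander: choose 1 of the 8 left-handers and 5 of the 8 right-handers, C(8,1)·C(8,5) = 8·56 = 448.
Probability = 448/8008 = 8/143.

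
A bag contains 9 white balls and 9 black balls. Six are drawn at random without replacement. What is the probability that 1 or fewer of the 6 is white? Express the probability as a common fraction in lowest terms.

29/442

Total selections: C(18,6) = 18564.
Favorable selections (1 or fewer white): C(9,0)·C(9,6) + C(9,1)·C(9,5) = 84 + 1134 = 1218.
Probability = 1218/18564 = 29/442.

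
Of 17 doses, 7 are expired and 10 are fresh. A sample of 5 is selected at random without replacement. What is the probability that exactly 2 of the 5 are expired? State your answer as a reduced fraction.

Total number of selections: C(17,5) = 6188.
Selections with exactly 2 expired: choose 2 of the 7 expired and 3 of the 10 fresh, C(7,2)·C(10,3) = 21·120 = 2520.
Probability = 2520/6188 = 90/221.

90/221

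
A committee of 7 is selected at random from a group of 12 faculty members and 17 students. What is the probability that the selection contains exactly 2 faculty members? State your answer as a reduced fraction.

2618/10005

There are C(29,7) = 1560780 ways to choose 7 from 29.
Selections with exactly 2 faculty members: choose 2 of the 12 faculty members and 5 of the 17 students, C(12,2)·C(17,5) = 66·6188 = 408408.
Probability = 408408/1560780 = 2618/10005.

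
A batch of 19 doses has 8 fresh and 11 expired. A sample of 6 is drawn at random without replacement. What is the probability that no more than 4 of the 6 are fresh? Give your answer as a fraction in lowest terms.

Total selections: C(19,6) = 27132.
Favorable selections (no more than 4 fresh): C(8,0)·C(11,6) + C(8,1)·C(11,5) + C(8,2)·C(11,4) + C(8,3)·C(11,3) + C(8,4)·C(11,2) = 462 + 3696 + 9240 + 9240 + 3850 = 26488.
Probability = 26488/27132 = 946/969.

946/969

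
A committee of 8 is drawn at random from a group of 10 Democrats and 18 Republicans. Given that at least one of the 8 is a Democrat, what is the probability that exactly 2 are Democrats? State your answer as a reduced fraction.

Work in counts. Selections with at least one Democrat: C(28,8) − C(18,8) = 3108105 − 43758 = 3064347.
Of those, selections where exactly 2 are Democrats: C(10,2)·C(18,6) = 45·18564 = 835380.
Conditional probability = 835380/3064347 = 7140/26191.

7140/26191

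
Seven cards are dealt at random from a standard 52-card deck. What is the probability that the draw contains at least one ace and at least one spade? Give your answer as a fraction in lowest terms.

There are C(52,7) = 133784560 possible draws.
By inclusion-exclusion on the complements, draws missing all aces or all spades: C(48,7) + C(39,7) − C(36,7) = 73629072 + 15380937 − 8347680 = 80662329.
So draws with at least one of each: 133784560 − 80662329 = 53122231, probability 53122231/133784560.

53122231/133784560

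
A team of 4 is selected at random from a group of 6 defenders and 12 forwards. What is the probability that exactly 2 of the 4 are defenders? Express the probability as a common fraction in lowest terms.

11/34

Total number of selections: C(18,4) = 3060.
Selections with exactly 2 defenders: choose 2 of the 6 defenders and 2 of the 12 forwards, C(6,2)·C(12,2) = 15·66 = 990.
Probability = 990/3060 = 11/34.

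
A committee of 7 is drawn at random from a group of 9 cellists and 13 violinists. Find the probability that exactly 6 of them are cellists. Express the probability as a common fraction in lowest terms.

91/14212

Total number of selections: C(22,7) = 170544.
Selections with exactly 6 cellists: choose 6 of the 9 cellists and 1 of the 13 violinists, C(9,6)·C(13,1) = 84·13 = 1092.
Probability = 1092/170544 = 91/14212.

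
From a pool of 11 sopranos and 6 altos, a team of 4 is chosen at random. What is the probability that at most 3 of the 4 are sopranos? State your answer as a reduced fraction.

Total selections: C(17,4) = 2380.
The complement is exactly 4 sopranos: C(11,4)·C(6,0) = 330.
Probability = 1 − 330/2380 = 2050/2380 = 205/238.

205/238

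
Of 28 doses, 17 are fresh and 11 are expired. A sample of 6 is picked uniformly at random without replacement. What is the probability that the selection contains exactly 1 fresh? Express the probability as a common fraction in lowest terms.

The sample space is all 6-subsets of the 28: C(28,6) = 376740.
Selections with exactly 1 fresh: choose 1 of the 17 fresh and 5 of the 11 expired, C(17,1)·C(11,5) = 17·462 = 7854.
Probability = 7854/376740 = 187/8970.

187/8970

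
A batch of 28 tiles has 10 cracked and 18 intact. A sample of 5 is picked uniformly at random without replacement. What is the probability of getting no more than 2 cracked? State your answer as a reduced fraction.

1054/1365

Total selections: C(28,5) = 98280.
Favorable selections (no more than 2 cracked): C(10,0)·C(18,5) + C(10,1)·C(18,4) + C(10,2)·C(18,3) = 8568 + 30600 + 36720 = 75888.
Probability = 75888/98280 = 1054/1365.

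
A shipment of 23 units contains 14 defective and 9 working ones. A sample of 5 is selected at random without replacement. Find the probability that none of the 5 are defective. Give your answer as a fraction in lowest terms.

There are C(23,5) = 33649 possible selections.
Selections with no defective (all working): C(9,5) = 126.
Probability = 126/33649 = 18/4807.

18/4807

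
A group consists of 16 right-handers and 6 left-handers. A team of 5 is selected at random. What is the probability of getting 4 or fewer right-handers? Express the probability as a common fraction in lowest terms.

Total selections: C(22,5) = 26334.
The complement is exactly 5 right-handers: C(16,5)·C(6,0) = 4368.
Probability = 1 − 4368/26334 = 21966/26334 = 523/627.

523/627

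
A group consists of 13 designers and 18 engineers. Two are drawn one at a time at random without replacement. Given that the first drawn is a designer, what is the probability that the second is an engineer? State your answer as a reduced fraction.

3/5

After removing one designer, 30 remain: 12 designers and 18 engineers.
So the probability the next is an engineer is 18/30 = 3/5.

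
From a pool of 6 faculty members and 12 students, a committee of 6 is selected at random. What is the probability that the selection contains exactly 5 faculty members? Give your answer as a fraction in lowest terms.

6/1547

There are C(18,6) = 18564 ways to choose 6 from 18.
Selections with exactly 5 faculty members: choose 5 of the 6 faculty members and 1 of the 12 students, C(6,5)·C(12,1) = 6·12 = 72.
Probability = 72/18564 = 6/1547.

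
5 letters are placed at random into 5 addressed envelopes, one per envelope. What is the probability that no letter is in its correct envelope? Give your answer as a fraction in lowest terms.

11/30

There are 5! = 120 assignments.
By inclusion-exclusion, assignments with no fixed points: C(5,0)·5! − C(5,1)·4! + C(5,2)·3! − C(5,3)·2! + C(5,4)·1! − C(5,5)·0! = 44.
Probability = 44/120 = 11/30.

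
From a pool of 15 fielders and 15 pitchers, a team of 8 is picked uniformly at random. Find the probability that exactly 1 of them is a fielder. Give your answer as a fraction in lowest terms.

There are C(30,8) = 5852925 ways to choose 8 from 30.
Selections with exactly 1 fielder: choose 1 of the 15 fielders and 7 of the 15 pitchers, C(15,1)·C(15,7) = 15·6435 = 96525.
Probability = 96525/5852925 = 11/667.

11/667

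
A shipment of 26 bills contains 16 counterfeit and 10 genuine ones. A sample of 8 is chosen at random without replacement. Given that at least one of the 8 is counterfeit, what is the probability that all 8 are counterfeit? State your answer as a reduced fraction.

1287/156223

Work in counts. Selections with at least one counterfeit: C(26,8) − C(10,8) = 1562275 − 45 = 1562230.
Of those, selections where all 8 are counterfeit: C(16,8) = 12870.
Conditional probability = 12870/1562230 = 1287/156223.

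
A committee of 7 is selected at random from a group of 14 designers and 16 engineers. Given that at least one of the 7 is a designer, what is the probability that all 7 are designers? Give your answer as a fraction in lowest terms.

33/19465

Work in counts. Selections with at least one designer: C(30,7) − C(16,7) = 2035800 − 11440 = 2024360.
Of those, selections where all 7 are designers: C(14,7) = 3432.
Conditional probability = 3432/2024360 = 33/19465.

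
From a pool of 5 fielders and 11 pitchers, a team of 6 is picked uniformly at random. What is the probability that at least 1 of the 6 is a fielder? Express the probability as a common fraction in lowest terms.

49/52

There are C(16,6) = 8008 ways to choose the 6.
The complement is all 6 are pitchers: C(11,6) = 462.
Probability = 1 − 462/8008 = 7546/8008 = 49/52.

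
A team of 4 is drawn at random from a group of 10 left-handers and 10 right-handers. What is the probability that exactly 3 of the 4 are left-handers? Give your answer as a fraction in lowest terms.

There are C(20,4) = 4845 ways to choose 4 from 20.
Selections with exactly 3 left-handers: choose 3 of the 10 left-handers and 1 of the 10 right-handers, C(10,3)·C(10,1) = 120·10 = 1200.
Probability = 1200/4845 = 80/323.

80/323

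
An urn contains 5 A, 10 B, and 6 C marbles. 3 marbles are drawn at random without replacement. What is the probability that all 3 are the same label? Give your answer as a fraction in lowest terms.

There are C(21,3) = 1330 ways to draw 3 marbles.
All same label: C(5,3) + C(10,3) + C(6,3) = 10 + 120 + 20 = 150.
Probability = 150/1330 = 15/133.

15/133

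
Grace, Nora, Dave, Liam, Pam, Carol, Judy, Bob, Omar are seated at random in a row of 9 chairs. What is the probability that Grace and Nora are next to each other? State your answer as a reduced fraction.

There are 9! = 362880 arrangements.
Treat Grace and Nora as a block: 8! arrangements of the blocks × 2 orders within the block = 2·40320 = 80640.
Probability = 80640/362880 = 2/9.

2/9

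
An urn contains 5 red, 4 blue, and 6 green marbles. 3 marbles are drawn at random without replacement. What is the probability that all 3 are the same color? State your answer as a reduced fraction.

34/455

There are C(15,3) = 455 ways to draw 3 marbles.
All same color: C(5,3) + C(4,3) + C(6,3) = 10 + 4 + 20 = 34.
Probability = 34/455.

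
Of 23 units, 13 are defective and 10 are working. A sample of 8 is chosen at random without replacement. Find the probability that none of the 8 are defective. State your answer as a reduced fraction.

There are C(23,8) = 490314 possible selections.
Selections with no defective (all working): C(10,8) = 45.
Probability = 45/490314 = 15/163438.

15/163438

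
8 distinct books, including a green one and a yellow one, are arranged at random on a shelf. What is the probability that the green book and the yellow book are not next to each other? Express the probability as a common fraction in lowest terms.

3/4

There are 8! = 40320 arrangements.
Arrangements with the green book and the yellow book adjacent: 2·7! = 10080.
So not adjacent: 40320 − 10080 = 30240, probability 30240/40320 = 3/4.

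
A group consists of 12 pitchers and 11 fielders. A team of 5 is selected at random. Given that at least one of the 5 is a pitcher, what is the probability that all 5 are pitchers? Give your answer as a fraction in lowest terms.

Work in counts. Selections with at least one pitcher: C(23,5) − C(11,5) = 33649 − 462 = 33187.
Of those, selections where all 5 are pitchers: C(12,5) = 792.
Conditional probability = 792/33187 = 72/3017.

72/3017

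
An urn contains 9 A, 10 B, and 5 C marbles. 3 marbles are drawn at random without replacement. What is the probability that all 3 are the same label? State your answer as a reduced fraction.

There are C(24,3) = 2024 ways to draw 3 marbles.
All same label: C(9,3) + C(10,3) + C(5,3) = 84 + 120 + 10 = 214.
Probability = 214/2024 = 107/1012.

107/1012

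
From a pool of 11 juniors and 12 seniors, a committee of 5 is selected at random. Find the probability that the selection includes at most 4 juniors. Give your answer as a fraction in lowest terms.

431/437

Total selections: C(23,5) = 33649.
The complement is exactly 5 juniors: C(11,5)·C(12,0) = 462.
Probability = 1 − 462/33649 = 33187/33649 = 431/437.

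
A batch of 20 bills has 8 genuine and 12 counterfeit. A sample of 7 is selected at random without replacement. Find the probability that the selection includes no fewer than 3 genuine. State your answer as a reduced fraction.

There are C(20,7) = 77520 ways to choose the 7.
Count the complement (fewer than 3 genuine): C(8,0)·C(12,7) + C(8,1)·C(12,6) + C(8,2)·C(12,5) = 792 + 7392 + 22176 = 30360.
Probability = 1 − 30360/77520 = 47160/77520 = 393/646.

393/646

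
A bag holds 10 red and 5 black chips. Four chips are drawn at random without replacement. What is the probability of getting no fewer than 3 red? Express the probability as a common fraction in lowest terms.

Total selections: C(15,4) = 1365.
Favorable selections (no fewer than 3 red): C(10,3)·C(5,1) + C(10,4)·C(5,0) = 600 + 210 = 810.
Probability = 810/1365 = 54/91.

54/91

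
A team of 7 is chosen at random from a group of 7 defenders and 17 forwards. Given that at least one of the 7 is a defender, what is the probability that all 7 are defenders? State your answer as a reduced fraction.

1/326656

Work in counts. Selections with at least one defender: C(24,7) − C(17,7) = 346104 − 19448 = 326656.
Of those, selections where all 7 are defenders: C(7,7) = 1.
Conditional probability = 1/326656.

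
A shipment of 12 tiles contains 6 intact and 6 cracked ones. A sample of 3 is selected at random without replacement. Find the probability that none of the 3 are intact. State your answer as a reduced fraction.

1/11

There are C(12,3) = 220 possible selections.
Selections with no intact (all cracked): C(6,3) = 20.
Probability = 20/220 = 1/11.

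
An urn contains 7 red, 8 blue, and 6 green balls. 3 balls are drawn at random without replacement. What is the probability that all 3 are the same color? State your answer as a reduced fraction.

There are C(21,3) = 1330 ways to draw 3 balls.
All same color: C(7,3) + C(8,3) + C(6,3) = 35 + 56 + 20 = 111.
Probability = 111/1330.

111/1330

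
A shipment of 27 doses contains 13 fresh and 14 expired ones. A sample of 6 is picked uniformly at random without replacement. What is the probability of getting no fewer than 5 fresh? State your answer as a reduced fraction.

There are C(27,6) = 296010 ways to choose the 6.
Favorable selections (no fewer than 5 fresh): C(13,5)·C(14,1) + C(13,6)·C(14,0) = 18018 + 1716 = 19734.
Probability = 19734/296010 = 1/15.

1/15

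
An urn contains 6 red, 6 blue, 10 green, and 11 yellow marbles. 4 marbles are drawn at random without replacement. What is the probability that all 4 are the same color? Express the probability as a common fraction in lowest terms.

19/1364

There are C(33,4) = 40920 ways to draw 4 marbles.
All same color: C(6,4) + C(6,4) + C(10,4) + C(11,4) = 15 + 15 + 210 + 330 = 570.
Probability = 570/40920 = 19/1364.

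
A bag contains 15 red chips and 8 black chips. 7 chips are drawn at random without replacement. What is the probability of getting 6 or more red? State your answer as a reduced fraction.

4225/22287

There are C(23,7) = 245157 ways to choose the 7.
Favorable selections (6 or more red): C(15,6)·C(8,1) + C(15,7)·C(8,0) = 40040 + 6435 = 46475.
Probability = 46475/245157 = 4225/22287.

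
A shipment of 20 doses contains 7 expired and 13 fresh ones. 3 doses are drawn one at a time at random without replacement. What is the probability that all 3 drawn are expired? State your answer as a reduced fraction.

Multiply the conditional probabilities at each draw: 7/20 · 6/19 · 5/18 = 210/6840 = 7/228.

7/228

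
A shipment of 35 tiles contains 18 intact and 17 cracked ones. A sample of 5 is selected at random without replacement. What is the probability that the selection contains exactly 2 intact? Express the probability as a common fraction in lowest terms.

765/2387

The sample space is all 5-subsets of the 35: C(35,5) = 324632.
Selections with exactly 2 intact: choose 2 of the 18 intact and 3 of the 17 cracked, C(18,2)·C(17,3) = 153·680 = 104040.
Probability = 104040/324632 = 765/2387.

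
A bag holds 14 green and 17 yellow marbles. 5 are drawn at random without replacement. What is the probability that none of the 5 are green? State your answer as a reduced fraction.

There are C(31,5) = 169911 possible selections.
Selections with no green (all yellow): C(17,5) = 6188.
Probability = 6188/169911 = 884/24273.

884/24273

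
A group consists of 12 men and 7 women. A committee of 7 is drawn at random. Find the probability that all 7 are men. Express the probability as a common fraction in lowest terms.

66/4199

There are C(19,7) = 50388 possible selections.
Selections with all men: C(12,7) = 792.
Probability = 792/50388 = 66/4199.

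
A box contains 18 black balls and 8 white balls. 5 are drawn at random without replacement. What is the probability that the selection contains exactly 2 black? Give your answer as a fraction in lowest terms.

The sample space is all 5-subsets of the 26: C(26,5) = 65780.
Selections with exactly 2 black: choose 2 of the 18 black and 3 of the 8 white, C(18,2)·C(8,3) = 153·56 = 8568.
Probability = 8568/65780 = 2142/16445.

2142/16445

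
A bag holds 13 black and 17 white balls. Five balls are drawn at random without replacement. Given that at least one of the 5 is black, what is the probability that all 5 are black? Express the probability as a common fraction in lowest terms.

Work in counts. Selections with at least one black: C(30,5) − C(17,5) = 142506 − 6188 = 136318.
Of those, selections where all 5 are black: C(13,5) = 1287.
Conditional probability = 1287/136318 = 99/10486.

99/10486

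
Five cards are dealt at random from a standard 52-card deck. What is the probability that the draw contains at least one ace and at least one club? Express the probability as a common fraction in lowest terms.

There are C(52,5) = 2598960 possible draws.
By inclusion-exclusion on the complements, draws missing all aces or all clubs: C(48,5) + C(39,5) − C(36,5) = 1712304 + 575757 − 376992 = 1911069.
So draws with at least one of each: 2598960 − 1911069 = 687891, probability 687891/2598960 = 229297/866320.

229297/866320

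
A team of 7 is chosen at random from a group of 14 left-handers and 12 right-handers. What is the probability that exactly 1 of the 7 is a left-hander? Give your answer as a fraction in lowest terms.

147/7475

There are C(26,7) = 657800 ways to choose 7 from 26.
Selections with exactly 1 left-hander: choose 1 of the 14 left-handers and 6 of the 12 right-handers, C(14,1)·C(12,6) = 14·924 = 12936.
Probability = 12936/657800 = 147/7475.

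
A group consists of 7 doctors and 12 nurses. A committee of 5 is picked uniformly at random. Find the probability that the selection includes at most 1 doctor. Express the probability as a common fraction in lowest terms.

Total selections: C(19,5) = 11628.
Favorable selections (at most 1 doctor): C(7,0)·C(12,5) + C(7,1)·C(12,4) = 792 + 3465 = 4257.
Probability = 4257/11628 = 473/1292.

473/1292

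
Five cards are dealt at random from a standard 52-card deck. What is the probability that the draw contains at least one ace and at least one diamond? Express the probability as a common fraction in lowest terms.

229297/866320

There are C(52,5) = 2598960 possible draws.
By inclusion-exclusion on the complements, draws missing all aces or all diamonds: C(48,5) + C(39,5) − C(36,5) = 1712304 + 575757 − 376992 = 1911069.
So draws with at least one of each: 2598960 − 1911069 = 687891, probability 687891/2598960 = 229297/866320.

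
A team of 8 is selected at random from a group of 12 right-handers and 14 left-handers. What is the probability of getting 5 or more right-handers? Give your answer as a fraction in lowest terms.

537/2185

Total selections: C(26,8) = 1562275.
Favorable selections (5 or more right-handers): C(12,5)·C(14,3) + C(12,6)·C(14,2) + C(12,7)·C(14,1) + C(12,8)·C(14,0) = 288288 + 84084 + 11088 + 495 = 383955.
Probability = 383955/1562275 = 537/2185.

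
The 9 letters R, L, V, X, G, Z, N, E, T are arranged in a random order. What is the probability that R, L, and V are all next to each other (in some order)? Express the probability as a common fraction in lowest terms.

1/12

There are 9! = 362880 arrangements.
Treat the three as one block: 7! placements × 3! orders within the block = 5040·6 = 30240.
Probability = 30240/362880 = 1/12.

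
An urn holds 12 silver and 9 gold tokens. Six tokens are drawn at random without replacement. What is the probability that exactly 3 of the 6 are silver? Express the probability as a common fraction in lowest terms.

The sample space is all 6-subsets of the 21: C(21,6) = 54264.
Selections with exactly 3 silver: choose 3 of the 12 silver and 3 of the 9 gold, C(12,3)·C(9,3) = 220·84 = 18480.
Probability = 18480/54264 = 110/323.

110/323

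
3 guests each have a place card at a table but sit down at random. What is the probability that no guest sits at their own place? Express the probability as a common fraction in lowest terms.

There are 3! = 6 seatings.
By inclusion-exclusion, seatings with no fixed points: C(3,0)·3! − C(3,1)·2! + C(3,2)·1! − C(3,3)·0! = 2.
Probability = 2/6 = 1/3.

1/3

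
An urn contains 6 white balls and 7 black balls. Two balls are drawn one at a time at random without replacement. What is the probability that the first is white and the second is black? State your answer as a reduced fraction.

Multiply the conditional probabilities at each draw: 6/13 · 7/12 = 42/156 = 7/26.

7/26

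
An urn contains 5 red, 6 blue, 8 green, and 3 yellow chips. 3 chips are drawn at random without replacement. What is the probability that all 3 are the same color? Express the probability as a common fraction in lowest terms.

87/1540

There are C(22,3) = 1540 ways to draw 3 chips.
All same color: C(5,3) + C(6,3) + C(8,3) + C(3,3) = 10 + 20 + 56 + 1 = 87.
Probability = 87/1540.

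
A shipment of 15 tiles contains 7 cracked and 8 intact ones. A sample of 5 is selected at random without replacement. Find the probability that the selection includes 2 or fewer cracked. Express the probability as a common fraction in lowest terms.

Total selections: C(15,5) = 3003.
Favorable selections (2 or fewer cracked): C(7,0)·C(8,5) + C(7,1)·C(8,4) + C(7,2)·C(8,3) = 56 + 490 + 1176 = 1722.
Probability = 1722/3003 = 82/143.

82/143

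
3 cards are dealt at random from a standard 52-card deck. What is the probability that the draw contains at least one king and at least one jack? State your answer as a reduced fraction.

188/5525

There are C(52,3) = 22100 possible draws.
By inclusion-exclusion on the complements, draws missing all kings or all jacks: C(48,3) + C(48,3) − C(44,3) = 17296 + 17296 − 13244 = 21348.
So draws with at least one of each: 22100 − 21348 = 752, probability 752/22100 = 188/5525.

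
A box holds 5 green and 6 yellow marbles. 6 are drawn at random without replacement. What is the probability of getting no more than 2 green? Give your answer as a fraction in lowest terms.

Total selections: C(11,6) = 462.
Favorable selections (no more than 2 green): C(5,0)·C(6,6) + C(5,1)·C(6,5) + C(5,2)·C(6,4) = 1 + 30 + 150 = 181.
Probability = 181/462.

181/462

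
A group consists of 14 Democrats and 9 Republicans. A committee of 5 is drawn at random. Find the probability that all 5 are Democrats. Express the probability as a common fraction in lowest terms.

26/437

There are C(23,5) = 33649 possible selections.
Selections with all Democrats: C(14,5) = 2002.
Probability = 2002/33649 = 26/437.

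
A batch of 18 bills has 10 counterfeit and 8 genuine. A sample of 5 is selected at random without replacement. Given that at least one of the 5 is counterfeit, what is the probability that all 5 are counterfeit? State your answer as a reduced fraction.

Work in counts. Selections with at least one counterfeit: C(18,5) − C(8,5) = 8568 − 56 = 8512.
Of those, selections where all 5 are counterfeit: C(10,5) = 252.
Conditional probability = 252/8512 = 9/304.

9/304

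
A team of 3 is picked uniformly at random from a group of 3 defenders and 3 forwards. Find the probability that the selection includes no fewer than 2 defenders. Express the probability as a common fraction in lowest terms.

1/2

Total selections: C(6,3) = 20.
Favorable selections (no fewer than 2 defenders): C(3,2)·C(3,1) + C(3,3)·C(3,0) = 9 + 1 = 10.
Probability = 10/20 = 1/2.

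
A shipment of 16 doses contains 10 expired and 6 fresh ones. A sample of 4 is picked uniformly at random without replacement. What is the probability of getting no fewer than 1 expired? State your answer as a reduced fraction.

There are C(16,4) = 1820 ways to choose the 4.
The complement is all 4 are fresh: C(6,4) = 15.
Probability = 1 − 15/1820 = 1805/1820 = 361/364.

361/364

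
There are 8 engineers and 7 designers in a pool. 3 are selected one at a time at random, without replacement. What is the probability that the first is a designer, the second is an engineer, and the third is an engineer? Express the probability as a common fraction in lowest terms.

28/195

Multiply the conditional probabilities at each draw: 7/15 · 8/14 · 7/13 = 392/2730 = 28/195.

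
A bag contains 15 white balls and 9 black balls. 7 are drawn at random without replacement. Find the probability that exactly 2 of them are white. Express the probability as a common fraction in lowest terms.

Total number of selections: C(24,7) = 346104.
Selections with exactly 2 white: choose 2 of the 15 white and 5 of the 9 black, C(15,2)·C(9,5) = 105·126 = 13230.
Probability = 13230/346104 = 735/19228.

735/19228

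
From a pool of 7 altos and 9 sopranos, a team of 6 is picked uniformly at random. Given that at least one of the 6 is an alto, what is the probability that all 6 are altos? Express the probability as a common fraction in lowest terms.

Work in counts. Selections with at least one alto: C(16,6) − C(9,6) = 8008 − 84 = 7924.
Of those, selections where all 6 are altos: C(7,6) = 7.
Conditional probability = 7/7924 = 1/1132.

1/1132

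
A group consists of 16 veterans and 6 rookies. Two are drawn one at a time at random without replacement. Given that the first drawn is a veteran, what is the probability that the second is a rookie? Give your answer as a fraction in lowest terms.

2/7

After removing one veteran, 21 remain: 15 veterans and 6 rookies.
So the probability the next is a rookie is 6/21 = 2/7.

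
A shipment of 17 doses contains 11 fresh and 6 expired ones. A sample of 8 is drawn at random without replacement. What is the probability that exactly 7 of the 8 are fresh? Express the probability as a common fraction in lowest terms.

Total number of selections: C(17,8) = 24310.
Selections with exactly 7 fresh: choose 7 of the 11 fresh and 1 of the 6 expired, C(11,7)·C(6,1) = 330·6 = 1980.
Probability = 1980/24310 = 18/221.

18/221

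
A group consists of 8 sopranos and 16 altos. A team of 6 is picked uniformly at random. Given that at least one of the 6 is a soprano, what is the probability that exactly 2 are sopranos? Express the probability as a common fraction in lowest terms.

1820/4521

Work in counts. Selections with at least one soprano: C(24,6) − C(16,6) = 134596 − 8008 = 126588.
Of those, selections where exactly 2 are sopranos: C(8,2)·C(16,4) = 28·1820 = 50960.
Conditional probability = 50960/126588 = 1820/4521.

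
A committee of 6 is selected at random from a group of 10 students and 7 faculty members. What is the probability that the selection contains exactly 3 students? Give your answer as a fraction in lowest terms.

75/221

There are C(17,6) = 12376 ways to choose 6 from 17.
Selections with exactly 3 students: choose 3 of the 10 students and 3 of the 7 faculty members, C(10,3)·C(7,3) = 120·35 = 4200.
Probability = 4200/12376 = 75/221.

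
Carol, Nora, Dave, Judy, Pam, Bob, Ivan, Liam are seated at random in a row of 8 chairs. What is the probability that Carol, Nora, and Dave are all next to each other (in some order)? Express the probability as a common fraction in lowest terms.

3/28

There are 8! = 40320 arrangements.
Treat the three as one block: 6! placements × 3! orders within the block = 720·6 = 4320.
Probability = 4320/40320 = 3/28.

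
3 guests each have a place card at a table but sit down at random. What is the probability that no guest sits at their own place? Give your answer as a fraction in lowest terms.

1/3

There are 3! = 6 seatings.
By inclusion-exclusion, seatings with no fixed points: C(3,0)·3! − C(3,1)·2! + C(3,2)·1! − C(3,3)·0! = 2.
Probability = 2/6 = 1/3.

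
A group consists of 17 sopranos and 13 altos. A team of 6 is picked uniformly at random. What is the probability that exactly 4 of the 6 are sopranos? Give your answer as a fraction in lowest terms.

136/435

There are C(30,6) = 593775 ways to choose 6 from 30.
Selections with exactly 4 sopranos: choose 4 of the 17 sopranos and 2 of the 13 altos, C(17,4)·C(13,2) = 2380·78 = 185640.
Probability = 185640/593775 = 136/435.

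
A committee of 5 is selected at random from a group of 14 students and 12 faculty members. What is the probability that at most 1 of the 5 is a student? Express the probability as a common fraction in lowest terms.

There are C(26,5) = 65780 ways to choose the 5.
Favorable selections (at most 1 student): C(14,0)·C(12,5) + C(14,1)·C(12,4) = 792 + 6930 = 7722.
Probability = 7722/65780 = 27/230.

27/230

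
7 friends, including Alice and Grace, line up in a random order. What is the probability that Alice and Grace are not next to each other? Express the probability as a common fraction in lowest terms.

5/7

There are 7! = 5040 arrangements.
Arrangements with Alice and Grace adjacent: 2·6! = 1440.
So not adjacent: 5040 − 1440 = 3600, probability 3600/5040 = 5/7.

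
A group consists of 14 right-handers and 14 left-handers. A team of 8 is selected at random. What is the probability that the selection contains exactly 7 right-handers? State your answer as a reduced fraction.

Total number of selections: C(28,8) = 3108105.
Selections with exactly 7 right-handers: choose 7 of the 14 right-handers and 1 of the 14 left-handers, C(14,7)·C(14,1) = 3432·14 = 48048.
Probability = 48048/3108105 = 16/1035.

16/1035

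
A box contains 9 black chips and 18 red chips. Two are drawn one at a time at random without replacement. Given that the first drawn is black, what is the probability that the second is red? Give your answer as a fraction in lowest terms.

9/13

After removing one black, 26 remain: 8 black and 18 red.
So the probability the next is red is 18/26 = 9/13.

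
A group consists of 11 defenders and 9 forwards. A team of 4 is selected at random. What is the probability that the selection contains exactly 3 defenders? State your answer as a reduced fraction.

There are C(20,4) = 4845 ways to choose 4 from 20.
Selections with exactly 3 defenders: choose 3 of the 11 defenders and 1 of the 9 forwards, C(11,3)·C(9,1) = 165·9 = 1485.
Probability = 1485/4845 = 99/323.

99/323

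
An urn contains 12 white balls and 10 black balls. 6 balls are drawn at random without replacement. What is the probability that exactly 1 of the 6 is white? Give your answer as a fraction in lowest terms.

Total number of selections: C(22,6) = 74613.
Selections with exactly 1 white: choose 1 of the 12 white and 5 of the 10 black, C(12,1)·C(10,5) = 12·252 = 3024.
Probability = 3024/74613 = 144/3553.

144/3553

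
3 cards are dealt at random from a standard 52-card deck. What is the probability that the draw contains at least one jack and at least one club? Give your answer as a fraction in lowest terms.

33/260

There are C(52,3) = 22100 possible draws.
By inclusion-exclusion on the complements, draws missing all jacks or all clubs: C(48,3) + C(39,3) − C(36,3) = 17296 + 9139 − 7140 = 19295.
So draws with at least one of each: 22100 − 19295 = 2805, probability 2805/22100 = 33/260.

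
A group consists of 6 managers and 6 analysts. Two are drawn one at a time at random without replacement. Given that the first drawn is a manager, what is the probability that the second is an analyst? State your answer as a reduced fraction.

6/11

After removing one manager, 11 remain: 5 managers and 6 analysts.
So the probability the next is an analyst is 6/11.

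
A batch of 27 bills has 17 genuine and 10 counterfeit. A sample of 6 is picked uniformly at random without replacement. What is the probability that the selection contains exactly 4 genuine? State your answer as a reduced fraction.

1190/3289

Total number of selections: C(27,6) = 296010.
Selections with exactly 4 genuine: choose 4 of the 17 genuine and 2 of the 10 counterfeit, C(17,4)·C(10,2) = 2380·45 = 107100.
Probability = 107100/296010 = 1190/3289.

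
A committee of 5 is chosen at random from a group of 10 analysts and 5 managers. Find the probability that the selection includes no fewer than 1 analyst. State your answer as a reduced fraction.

Total selections: C(15,5) = 3003.
The complement is all 5 are managers: C(5,5) = 1.
Probability = 1 − 1/3003 = 3002/3003.

3002/3003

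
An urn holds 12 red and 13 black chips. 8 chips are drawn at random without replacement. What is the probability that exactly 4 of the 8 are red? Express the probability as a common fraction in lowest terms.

143/437

The sample space is all 8-subsets of the 25: C(25,8) = 1081575.
Selections with exactly 4 red: choose 4 of the 12 red and 4 of the 13 black, C(12,4)·C(13,4) = 495·715 = 353925.
Probability = 353925/1081575 = 143/437.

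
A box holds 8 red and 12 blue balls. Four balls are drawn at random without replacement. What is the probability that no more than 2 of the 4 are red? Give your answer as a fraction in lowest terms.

4103/4845

Total selections: C(20,4) = 4845.
Count the complement (more than 2 red): C(8,3)·C(12,1) + C(8,4)·C(12,0) = 672 + 70 = 742.
Probability = 1 − 742/4845 = 4103/4845.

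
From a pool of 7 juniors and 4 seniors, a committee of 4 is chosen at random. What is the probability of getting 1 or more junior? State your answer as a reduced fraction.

329/330

Total selections: C(11,4) = 330.
The complement is all 4 are seniors: C(4,4) = 1.
Probability = 1 − 1/330 = 329/330.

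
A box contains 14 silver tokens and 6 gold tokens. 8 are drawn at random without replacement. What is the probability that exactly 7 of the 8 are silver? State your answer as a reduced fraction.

There are C(20,8) = 125970 ways to choose 8 from 20.
Selections with exactly 7 silver: choose 7 of the 14 silver and 1 of the 6 gold, C(14,7)·C(6,1) = 3432·6 = 20592.
Probability = 20592/125970 = 264/1615.

264/1615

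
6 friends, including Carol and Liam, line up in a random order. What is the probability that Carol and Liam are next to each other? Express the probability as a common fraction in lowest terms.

1/3

There are 6! = 720 arrangements.
Treat Carol and Liam as a block: 5! arrangements of the blocks × 2 orders within the block = 2·120 = 240.
Probability = 240/720 = 1/3.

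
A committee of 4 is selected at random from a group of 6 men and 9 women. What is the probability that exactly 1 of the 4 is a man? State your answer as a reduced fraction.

24/65

Total number of selections: C(15,4) = 1365.
Selections with exactly 1 man: choose 1 of the 6 men and 3 of the 9 women, C(6,1)·C(9,3) = 6·84 = 504.
Probability = 504/1365 = 24/65.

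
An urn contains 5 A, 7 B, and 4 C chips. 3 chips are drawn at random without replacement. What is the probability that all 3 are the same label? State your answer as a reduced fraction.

7/80

There are C(16,3) = 560 ways to draw 3 chips.
All same label: C(5,3) + C(7,3) + C(4,3) = 10 + 35 + 4 = 49.
Probability = 49/560 = 7/80.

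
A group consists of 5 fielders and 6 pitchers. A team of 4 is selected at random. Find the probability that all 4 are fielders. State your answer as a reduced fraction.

1/66

There are C(11,4) = 330 possible selections.
Selections with all fielders: C(5,4) = 5.
Probability = 5/330 = 1/66.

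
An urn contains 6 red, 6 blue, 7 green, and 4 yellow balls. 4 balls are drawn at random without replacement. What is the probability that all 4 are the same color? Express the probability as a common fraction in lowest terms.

6/805

There are C(23,4) = 8855 ways to draw 4 balls.
All same color: C(6,4) + C(6,4) + C(7,4) + C(4,4) = 15 + 15 + 35 + 1 = 66.
Probability = 66/8855 = 6/805.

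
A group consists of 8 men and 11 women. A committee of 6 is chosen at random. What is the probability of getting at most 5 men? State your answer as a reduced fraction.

Total selections: C(19,6) = 27132.
The complement is exactly 6 men: C(8,6)·C(11,0) = 28.
Probability = 1 − 28/27132 = 27104/27132 = 968/969.

968/969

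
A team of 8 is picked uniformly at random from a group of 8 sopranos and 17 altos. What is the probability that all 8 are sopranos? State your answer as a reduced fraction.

1/1081575

There are C(25,8) = 1081575 possible selections.
Selections with all sopranos: C(8,8) = 1.
Probability = 1/1081575.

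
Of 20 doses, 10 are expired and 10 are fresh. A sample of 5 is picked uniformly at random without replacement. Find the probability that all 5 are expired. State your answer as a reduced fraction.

There are C(20,5) = 15504 possible selections.
Selections with all expired: C(10,5) = 252.
Probability = 252/15504 = 21/1292.

21/1292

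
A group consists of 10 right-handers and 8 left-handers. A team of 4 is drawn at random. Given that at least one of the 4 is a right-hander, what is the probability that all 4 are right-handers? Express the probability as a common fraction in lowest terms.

21/299

Work in counts. Selections with at least one right-hander: C(18,4) − C(8,4) = 3060 − 70 = 2990.
Of those, selections where all 4 are right-handers: C(10,4) = 210.
Conditional probability = 210/2990 = 21/299.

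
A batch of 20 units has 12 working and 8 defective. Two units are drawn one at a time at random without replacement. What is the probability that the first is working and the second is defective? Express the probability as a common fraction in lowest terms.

Multiply the conditional probabilities at each draw: 12/20 · 8/19 = 96/380 = 24/95.

24/95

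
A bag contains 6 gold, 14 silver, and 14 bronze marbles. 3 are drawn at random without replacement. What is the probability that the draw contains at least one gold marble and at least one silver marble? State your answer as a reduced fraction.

There are C(34,3) = 5984 possible draws.
By inclusion-exclusion on the complements, draws missing all gold or all silver: C(28,3) + C(20,3) − C(14,3) = 3276 + 1140 − 364 = 4052.
So draws with at least one of each: 5984 − 4052 = 1932, probability 1932/5984 = 483/1496.

483/1496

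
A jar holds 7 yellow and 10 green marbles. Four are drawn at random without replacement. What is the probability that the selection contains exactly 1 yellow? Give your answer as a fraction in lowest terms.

6/17

There are C(17,4) = 2380 ways to choose 4 from 17.
Selections with exactly 1 yellow: choose 1 of the 7 yellow and 3 of the 10 green, C(7,1)·C(10,3) = 7·120 = 840.
Probability = 840/2380 = 6/17.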